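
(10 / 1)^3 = 1000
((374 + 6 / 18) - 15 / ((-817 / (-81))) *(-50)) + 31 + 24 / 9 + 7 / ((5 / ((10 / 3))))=487.02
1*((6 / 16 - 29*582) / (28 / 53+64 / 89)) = -636894057/47072 = -13530.21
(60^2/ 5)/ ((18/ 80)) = 3200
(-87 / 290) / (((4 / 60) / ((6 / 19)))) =-27/19 = -1.42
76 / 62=1.23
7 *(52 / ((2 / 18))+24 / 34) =55776/17 = 3280.94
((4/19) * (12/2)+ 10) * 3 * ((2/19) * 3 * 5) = 19260/361 = 53.35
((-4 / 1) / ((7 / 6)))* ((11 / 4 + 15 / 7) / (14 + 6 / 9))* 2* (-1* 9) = 20.59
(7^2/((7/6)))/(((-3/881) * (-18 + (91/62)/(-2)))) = 1529416/2323 = 658.38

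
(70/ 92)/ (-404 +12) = -5/2576 = 0.00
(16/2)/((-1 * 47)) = -8/47 = -0.17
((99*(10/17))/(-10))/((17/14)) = -1386/289 = -4.80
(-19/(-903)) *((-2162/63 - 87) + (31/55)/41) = -327427228/128284695 = -2.55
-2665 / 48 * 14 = -18655/24 = -777.29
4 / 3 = 1.33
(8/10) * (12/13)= 48/65 = 0.74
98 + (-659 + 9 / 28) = -15699/28 = -560.68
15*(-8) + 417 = 297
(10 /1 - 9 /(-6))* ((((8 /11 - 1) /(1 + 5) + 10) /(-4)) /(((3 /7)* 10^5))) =-11753/17600000 = 0.00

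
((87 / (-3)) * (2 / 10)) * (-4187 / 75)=121423/375 = 323.79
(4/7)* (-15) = -60/7 = -8.57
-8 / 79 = -0.10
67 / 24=2.79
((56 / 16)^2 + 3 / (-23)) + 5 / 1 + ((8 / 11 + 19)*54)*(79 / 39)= 28614033/13156 = 2174.98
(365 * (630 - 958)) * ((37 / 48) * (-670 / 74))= 5013275/6 = 835545.83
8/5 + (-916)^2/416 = 262413/130 = 2018.56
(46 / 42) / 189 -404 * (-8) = 12827831/3969 = 3232.01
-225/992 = -0.23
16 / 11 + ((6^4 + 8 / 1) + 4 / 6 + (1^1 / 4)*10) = 86369/66 = 1308.62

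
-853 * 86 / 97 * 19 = -1393802/97 = -14369.09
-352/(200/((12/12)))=-44/25 = -1.76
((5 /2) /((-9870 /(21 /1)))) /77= -1/14476 = 0.00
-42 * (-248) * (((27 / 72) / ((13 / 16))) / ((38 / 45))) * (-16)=-22498560/247 = -91087.29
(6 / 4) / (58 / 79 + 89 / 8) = 948/7495 = 0.13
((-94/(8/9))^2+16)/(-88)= -179185/1408 = -127.26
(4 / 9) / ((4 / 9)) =1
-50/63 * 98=-77.78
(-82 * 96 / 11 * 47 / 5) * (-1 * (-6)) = -2219904/55 = -40361.89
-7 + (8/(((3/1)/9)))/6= -3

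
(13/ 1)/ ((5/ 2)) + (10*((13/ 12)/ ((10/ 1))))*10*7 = 81.03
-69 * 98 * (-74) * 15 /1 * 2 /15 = 1000776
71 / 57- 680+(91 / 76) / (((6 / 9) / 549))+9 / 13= 1825651/5928 = 307.97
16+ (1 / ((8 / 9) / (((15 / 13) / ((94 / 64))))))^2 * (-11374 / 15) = -4577392/7943 = -576.28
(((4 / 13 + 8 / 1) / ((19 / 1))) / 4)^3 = 19683/15069223 = 0.00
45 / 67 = 0.67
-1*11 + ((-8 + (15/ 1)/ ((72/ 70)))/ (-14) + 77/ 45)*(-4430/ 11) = -1415753/2772 = -510.73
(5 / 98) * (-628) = -1570/49 = -32.04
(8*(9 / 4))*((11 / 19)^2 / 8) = 0.75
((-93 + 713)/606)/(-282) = -155/42723 = 0.00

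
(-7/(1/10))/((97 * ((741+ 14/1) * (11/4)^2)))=-224/1772287 = 0.00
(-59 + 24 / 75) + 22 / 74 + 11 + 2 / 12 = -262049/5550 = -47.22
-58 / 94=-29/47 = -0.62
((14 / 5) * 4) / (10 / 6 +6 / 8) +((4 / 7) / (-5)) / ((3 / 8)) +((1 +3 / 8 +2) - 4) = 90247/24360 = 3.70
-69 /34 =-2.03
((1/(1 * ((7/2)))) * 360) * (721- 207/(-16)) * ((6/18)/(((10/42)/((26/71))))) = 2747862/71 = 38702.28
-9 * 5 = -45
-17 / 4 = -4.25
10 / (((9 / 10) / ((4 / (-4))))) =-100/9 = -11.11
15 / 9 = 1.67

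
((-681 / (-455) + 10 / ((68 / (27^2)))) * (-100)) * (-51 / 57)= 16816290/1729 = 9726.02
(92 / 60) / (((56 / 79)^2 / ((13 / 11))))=1866059/517440 = 3.61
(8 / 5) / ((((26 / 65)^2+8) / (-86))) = -860/51 = -16.86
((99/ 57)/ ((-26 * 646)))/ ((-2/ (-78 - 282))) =-1485/79781 = -0.02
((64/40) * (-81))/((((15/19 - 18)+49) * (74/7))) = -10773/27935 = -0.39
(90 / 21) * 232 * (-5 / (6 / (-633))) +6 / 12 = 7342807/14 = 524486.21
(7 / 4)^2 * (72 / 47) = 441/94 = 4.69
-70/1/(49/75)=-107.14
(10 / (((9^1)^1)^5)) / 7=10/413343 = 0.00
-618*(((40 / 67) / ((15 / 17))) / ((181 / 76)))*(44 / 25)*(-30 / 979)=51101184/5396515 = 9.47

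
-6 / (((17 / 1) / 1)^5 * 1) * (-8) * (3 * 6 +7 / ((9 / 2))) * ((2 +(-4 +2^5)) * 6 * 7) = 1182720/1419857 = 0.83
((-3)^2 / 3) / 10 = 3/10 = 0.30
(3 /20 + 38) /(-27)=-763/540 = -1.41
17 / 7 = 2.43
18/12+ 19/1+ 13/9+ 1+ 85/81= 3887/162 = 23.99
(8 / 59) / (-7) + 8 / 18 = 1580/3717 = 0.43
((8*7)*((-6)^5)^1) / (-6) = 72576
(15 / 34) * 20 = 150/17 = 8.82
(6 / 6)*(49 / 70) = 7/10 = 0.70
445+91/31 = 13886/31 = 447.94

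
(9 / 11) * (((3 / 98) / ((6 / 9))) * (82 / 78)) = 1107/28028 = 0.04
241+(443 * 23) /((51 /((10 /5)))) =640.57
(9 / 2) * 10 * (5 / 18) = 25/2 = 12.50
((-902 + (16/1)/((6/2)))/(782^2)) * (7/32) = -9415/29353152 = 0.00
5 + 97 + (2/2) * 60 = 162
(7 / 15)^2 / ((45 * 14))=7/20250 = 0.00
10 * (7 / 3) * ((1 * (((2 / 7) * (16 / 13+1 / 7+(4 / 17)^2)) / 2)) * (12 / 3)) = 501080/26299 = 19.05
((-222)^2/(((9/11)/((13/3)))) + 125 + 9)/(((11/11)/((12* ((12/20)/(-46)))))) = -940164/23 = -40876.70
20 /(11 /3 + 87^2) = 30/11359 = 0.00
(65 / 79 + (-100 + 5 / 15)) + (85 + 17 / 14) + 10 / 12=-19570/1659 = -11.80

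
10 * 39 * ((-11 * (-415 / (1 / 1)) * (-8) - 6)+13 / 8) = -56978025/4 = -14244506.25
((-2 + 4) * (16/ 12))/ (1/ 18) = 48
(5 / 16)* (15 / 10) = 15/32 = 0.47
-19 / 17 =-1.12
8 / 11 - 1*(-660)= 7268/11 = 660.73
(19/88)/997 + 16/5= 1403871/438680 = 3.20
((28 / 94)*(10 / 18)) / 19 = 70/8037 = 0.01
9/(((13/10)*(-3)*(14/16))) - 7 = -877/91 = -9.64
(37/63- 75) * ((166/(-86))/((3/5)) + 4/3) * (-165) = -6961680/301 = -23128.50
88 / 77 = 8/7 = 1.14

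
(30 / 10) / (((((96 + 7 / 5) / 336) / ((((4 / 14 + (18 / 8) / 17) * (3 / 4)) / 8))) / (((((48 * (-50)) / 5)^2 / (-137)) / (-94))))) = 386856000/53308481 = 7.26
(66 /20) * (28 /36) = 77/30 = 2.57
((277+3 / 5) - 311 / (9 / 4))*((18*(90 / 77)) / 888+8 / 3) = 20603072/54945 = 374.98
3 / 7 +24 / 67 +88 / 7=895/67 = 13.36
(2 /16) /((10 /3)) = 3/80 = 0.04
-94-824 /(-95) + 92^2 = 8378.67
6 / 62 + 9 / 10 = 309/310 = 1.00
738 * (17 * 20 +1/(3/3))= 251658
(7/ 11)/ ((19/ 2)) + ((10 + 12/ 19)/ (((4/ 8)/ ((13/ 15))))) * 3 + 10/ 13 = 762396/13585 = 56.12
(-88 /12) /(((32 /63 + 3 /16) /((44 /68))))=-81312/11917 = -6.82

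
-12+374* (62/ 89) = 22120/89 = 248.54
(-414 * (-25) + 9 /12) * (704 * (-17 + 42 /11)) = -96054960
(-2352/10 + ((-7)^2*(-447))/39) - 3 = -51988/65 = -799.82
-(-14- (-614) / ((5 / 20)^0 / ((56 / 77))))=-4758/11 = -432.55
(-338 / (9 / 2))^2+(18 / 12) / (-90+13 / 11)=892928431/158274 = 5641.66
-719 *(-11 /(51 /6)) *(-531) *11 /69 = -78766.36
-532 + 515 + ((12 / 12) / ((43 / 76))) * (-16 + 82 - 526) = -35691/43 = -830.02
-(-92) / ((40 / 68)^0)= 92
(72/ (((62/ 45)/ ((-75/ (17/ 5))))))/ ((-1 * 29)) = 607500/15283 = 39.75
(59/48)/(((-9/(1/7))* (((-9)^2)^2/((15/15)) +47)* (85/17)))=-1/1693440 = 0.00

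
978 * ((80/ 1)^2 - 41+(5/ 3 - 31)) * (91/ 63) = 80475382/9 = 8941709.11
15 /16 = 0.94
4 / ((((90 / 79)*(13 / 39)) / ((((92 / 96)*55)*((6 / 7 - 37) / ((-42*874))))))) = 219857/402192 = 0.55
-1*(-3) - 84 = -81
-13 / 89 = -0.15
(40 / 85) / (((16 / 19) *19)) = 1/34 = 0.03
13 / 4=3.25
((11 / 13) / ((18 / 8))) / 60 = 11/1755 = 0.01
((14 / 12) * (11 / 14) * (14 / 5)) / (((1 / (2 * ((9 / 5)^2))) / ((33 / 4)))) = 68607/500 = 137.21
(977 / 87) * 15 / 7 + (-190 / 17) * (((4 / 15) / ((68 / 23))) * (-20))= 7783735/176001 = 44.23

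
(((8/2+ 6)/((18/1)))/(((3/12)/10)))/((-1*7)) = -200/63 = -3.17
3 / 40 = 0.08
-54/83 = -0.65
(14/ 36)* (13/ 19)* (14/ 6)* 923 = 587951/1026 = 573.05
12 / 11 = 1.09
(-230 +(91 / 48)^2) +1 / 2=-520487/2304 = -225.91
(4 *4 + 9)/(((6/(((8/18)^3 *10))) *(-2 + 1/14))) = -112000/59049 = -1.90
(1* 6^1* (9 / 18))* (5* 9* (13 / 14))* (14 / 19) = 1755/19 = 92.37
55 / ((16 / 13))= 715/16 = 44.69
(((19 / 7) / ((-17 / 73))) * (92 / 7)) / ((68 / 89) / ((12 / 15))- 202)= 11356756/14904869 = 0.76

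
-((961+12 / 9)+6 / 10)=-14444/15 = -962.93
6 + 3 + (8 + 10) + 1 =28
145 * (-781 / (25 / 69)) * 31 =-48446211/5 = -9689242.20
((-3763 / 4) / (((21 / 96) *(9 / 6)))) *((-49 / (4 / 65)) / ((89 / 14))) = 359105.77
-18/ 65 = -0.28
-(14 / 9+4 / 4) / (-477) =23/4293 = 0.01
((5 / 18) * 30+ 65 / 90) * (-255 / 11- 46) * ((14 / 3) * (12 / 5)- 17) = 3597247/990 = 3633.58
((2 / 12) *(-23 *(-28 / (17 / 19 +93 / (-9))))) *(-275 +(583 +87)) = -1208305/269 = -4491.84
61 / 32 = 1.91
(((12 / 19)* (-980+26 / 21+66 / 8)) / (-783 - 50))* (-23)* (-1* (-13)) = -24375377/110789 = -220.02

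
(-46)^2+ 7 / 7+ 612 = 2729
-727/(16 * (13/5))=-3635/208 = -17.48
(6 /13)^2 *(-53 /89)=-1908/15041 = -0.13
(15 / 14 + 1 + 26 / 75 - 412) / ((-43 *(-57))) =-0.17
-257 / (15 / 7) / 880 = -1799/13200 = -0.14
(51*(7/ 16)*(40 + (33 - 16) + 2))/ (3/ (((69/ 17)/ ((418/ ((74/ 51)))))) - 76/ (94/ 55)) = 842456811/107807216 = 7.81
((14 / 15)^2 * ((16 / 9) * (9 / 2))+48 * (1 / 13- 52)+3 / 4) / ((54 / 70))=-203487823/63180 = -3220.76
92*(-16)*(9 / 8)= -1656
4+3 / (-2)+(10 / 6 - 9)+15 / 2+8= 32/3 = 10.67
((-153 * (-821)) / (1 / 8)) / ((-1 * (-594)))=55828/33 = 1691.76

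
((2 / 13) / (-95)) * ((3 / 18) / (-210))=1/778050 = 0.00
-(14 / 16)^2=-49/64 = -0.77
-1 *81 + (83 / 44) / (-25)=-89183/1100 = -81.08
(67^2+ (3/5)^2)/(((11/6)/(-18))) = -12121272/275 = -44077.35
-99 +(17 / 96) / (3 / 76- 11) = -116443/1176 = -99.02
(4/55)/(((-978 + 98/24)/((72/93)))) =-1152/19926335 = 0.00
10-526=-516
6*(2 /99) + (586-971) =-12701/33 = -384.88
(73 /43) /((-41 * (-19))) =73/33497 = 0.00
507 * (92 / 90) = 7774/15 = 518.27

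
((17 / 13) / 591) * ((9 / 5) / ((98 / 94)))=2397/627445 = 0.00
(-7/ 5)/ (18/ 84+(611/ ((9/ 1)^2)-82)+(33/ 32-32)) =127008/9544765 = 0.01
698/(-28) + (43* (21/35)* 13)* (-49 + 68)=444337/70 = 6347.67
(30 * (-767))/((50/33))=-75933/5 = -15186.60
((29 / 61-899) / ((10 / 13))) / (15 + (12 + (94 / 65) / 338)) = -782714205/18095162 = -43.26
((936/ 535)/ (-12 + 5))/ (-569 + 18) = 936/2063495 = 0.00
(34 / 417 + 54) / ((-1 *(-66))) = 11276/13761 = 0.82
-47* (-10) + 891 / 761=358561/761 = 471.17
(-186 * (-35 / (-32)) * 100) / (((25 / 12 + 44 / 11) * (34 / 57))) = -13915125/2482 = -5606.42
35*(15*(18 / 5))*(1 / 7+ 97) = 183600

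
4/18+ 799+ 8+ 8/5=36397/45 = 808.82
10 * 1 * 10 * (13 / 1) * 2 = 2600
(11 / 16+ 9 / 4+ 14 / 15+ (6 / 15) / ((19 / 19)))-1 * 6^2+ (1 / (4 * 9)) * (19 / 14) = -31945/1008 = -31.69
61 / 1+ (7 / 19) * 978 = 8005/19 = 421.32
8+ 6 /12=17/2 = 8.50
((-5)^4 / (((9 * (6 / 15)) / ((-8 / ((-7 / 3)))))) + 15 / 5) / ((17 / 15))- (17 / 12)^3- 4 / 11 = 69807875/133056 = 524.65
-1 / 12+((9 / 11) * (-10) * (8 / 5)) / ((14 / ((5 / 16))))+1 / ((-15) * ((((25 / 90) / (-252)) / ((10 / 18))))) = 33.22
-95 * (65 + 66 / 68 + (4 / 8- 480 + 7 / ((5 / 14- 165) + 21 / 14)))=39289.37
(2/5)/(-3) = -2/15 = -0.13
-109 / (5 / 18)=-1962/5 = -392.40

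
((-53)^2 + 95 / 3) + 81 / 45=42637/15 = 2842.47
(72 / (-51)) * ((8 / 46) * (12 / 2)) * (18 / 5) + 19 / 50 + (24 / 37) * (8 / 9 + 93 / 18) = -2160061/2170050 = -1.00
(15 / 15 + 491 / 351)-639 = -223447/351 = -636.60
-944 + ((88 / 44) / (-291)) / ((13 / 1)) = -3571154/3783 = -944.00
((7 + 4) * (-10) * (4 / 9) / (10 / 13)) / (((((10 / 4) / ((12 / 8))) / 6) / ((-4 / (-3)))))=-4576/15 = -305.07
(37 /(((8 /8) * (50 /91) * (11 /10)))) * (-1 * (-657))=40220.35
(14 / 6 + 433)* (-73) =-95338/3 = -31779.33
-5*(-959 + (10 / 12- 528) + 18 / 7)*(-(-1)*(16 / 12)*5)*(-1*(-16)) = 49848800/63 = 791250.79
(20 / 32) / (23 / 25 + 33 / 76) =0.46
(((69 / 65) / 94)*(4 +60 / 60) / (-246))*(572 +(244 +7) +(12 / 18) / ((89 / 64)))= -388999/2058036 = -0.19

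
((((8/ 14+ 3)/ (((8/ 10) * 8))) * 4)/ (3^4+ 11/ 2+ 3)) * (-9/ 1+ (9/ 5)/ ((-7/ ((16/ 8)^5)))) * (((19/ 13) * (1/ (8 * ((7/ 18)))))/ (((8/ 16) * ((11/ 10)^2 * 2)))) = -64445625/386309924 = -0.17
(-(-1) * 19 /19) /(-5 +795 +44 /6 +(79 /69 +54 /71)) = 1633/1305157 = 0.00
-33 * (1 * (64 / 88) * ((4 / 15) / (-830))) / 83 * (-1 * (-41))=656/172225 = 0.00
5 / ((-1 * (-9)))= 0.56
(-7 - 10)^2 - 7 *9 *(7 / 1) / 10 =2449/10 = 244.90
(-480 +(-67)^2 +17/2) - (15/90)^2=144629/36 = 4017.47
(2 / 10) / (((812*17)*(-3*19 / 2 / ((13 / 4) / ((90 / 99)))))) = -143/78682800 = 0.00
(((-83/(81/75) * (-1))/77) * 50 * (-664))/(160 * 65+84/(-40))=-688900000/216172341 = -3.19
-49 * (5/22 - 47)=50421/22 = 2291.86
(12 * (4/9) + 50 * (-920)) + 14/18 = -45993.89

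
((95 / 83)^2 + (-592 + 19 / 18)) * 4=-146231686/62001 = -2358.54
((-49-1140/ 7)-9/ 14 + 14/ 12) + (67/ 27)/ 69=-393647/1863 = -211.30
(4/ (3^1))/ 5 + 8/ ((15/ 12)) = 20/3 = 6.67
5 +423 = 428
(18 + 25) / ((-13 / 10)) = -430/13 = -33.08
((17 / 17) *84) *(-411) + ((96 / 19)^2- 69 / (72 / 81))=-99855765/2888 = -34576.10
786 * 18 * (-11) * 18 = -2801304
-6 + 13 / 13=-5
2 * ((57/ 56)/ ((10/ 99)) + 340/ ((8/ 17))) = 410243/280 = 1465.15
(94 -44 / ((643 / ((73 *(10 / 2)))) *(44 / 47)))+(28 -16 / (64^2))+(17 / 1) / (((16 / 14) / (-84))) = -189987843/164608 = -1154.18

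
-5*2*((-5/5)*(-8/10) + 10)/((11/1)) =-108/11 = -9.82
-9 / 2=-4.50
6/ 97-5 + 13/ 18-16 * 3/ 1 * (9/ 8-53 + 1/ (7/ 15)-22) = 42030565/12222 = 3438.93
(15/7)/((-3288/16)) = -10/959 = -0.01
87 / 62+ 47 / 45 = 6829/2790 = 2.45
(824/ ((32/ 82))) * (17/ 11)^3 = 20747599/2662 = 7793.99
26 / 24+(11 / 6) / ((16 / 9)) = 203/96 = 2.11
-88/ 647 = -0.14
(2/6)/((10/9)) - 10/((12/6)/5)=-247/10 = -24.70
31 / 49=0.63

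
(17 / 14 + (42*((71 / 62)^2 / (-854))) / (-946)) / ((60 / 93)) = 377118341/200355232 = 1.88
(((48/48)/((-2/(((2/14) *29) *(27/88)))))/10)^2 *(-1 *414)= -126909423/75891200 = -1.67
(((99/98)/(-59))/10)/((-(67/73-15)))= -7227/59438960 = 0.00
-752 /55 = -13.67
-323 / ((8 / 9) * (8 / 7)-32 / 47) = -956403/992 = -964.12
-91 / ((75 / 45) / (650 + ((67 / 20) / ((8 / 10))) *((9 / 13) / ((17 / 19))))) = -48506997/1360 = -35666.91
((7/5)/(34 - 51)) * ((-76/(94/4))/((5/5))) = 1064/3995 = 0.27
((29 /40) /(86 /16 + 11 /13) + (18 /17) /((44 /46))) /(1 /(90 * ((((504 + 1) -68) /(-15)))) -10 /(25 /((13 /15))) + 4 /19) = -170233120/18995273 = -8.96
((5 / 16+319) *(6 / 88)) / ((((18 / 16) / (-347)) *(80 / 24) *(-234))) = 45457/5280 = 8.61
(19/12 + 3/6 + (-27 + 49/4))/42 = -19/63 = -0.30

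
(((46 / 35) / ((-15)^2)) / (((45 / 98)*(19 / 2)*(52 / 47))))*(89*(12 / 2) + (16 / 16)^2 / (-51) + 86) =478521946/637723125 = 0.75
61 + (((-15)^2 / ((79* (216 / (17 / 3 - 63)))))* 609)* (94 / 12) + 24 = -3521.39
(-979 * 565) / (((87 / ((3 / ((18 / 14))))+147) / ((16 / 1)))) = -6195112/129 = -48024.12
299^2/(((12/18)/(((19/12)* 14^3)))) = 582626317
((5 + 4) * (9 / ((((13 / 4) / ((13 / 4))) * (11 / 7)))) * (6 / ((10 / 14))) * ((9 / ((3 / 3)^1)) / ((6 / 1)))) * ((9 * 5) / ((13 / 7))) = 2250423/143 = 15737.22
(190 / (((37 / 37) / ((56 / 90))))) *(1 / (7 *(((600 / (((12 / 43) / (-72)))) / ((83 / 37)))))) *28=-22078/3221775 = -0.01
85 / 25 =17/5 = 3.40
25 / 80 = 5/16 = 0.31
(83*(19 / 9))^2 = 2486929/81 = 30702.83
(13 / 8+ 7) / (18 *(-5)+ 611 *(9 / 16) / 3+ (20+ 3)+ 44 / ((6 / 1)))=414/2635 = 0.16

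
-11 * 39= -429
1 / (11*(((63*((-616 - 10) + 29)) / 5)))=-5/413721 = 0.00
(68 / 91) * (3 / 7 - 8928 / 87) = -1410660/18473 = -76.36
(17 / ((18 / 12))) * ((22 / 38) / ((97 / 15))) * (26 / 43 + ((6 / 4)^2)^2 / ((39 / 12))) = 2.19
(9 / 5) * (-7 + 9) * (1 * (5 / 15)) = 6/5 = 1.20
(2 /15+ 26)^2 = 153664/225 = 682.95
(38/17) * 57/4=31.85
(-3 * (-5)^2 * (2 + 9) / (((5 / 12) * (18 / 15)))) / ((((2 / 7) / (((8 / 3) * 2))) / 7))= -215600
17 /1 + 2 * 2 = 21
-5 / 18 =-0.28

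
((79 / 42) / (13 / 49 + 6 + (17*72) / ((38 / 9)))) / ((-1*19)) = -553/1654350 = 0.00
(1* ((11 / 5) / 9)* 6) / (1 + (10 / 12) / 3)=132/115 = 1.15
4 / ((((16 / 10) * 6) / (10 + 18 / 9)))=5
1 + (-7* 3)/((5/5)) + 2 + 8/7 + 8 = -62/7 = -8.86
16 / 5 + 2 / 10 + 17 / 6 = 187/30 = 6.23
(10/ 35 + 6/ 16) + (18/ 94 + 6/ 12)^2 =140883/123704 = 1.14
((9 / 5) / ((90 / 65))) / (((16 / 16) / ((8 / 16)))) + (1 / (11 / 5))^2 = 2073/2420 = 0.86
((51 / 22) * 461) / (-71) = -23511/1562 = -15.05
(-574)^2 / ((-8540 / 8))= -94136/305 = -308.64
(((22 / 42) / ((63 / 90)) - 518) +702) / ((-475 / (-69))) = 26.84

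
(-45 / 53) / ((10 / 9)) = -81/106 = -0.76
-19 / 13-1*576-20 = -7767/13 = -597.46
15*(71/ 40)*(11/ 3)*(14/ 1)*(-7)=-38269/4 = -9567.25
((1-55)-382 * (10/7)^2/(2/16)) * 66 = -20344236/49 = -415188.49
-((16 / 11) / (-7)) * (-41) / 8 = -82/77 = -1.06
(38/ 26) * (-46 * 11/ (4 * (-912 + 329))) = 437/1378 = 0.32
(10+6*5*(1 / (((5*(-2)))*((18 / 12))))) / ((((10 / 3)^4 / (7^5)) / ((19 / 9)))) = 2873997/1250 = 2299.20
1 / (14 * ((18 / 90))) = 5/14 = 0.36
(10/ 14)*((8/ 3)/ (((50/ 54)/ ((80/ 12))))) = 96/7 = 13.71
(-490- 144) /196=-317/98 = -3.23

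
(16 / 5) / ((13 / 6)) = 96/65 = 1.48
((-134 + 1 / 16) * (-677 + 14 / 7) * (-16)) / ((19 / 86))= -124401150/19 = -6547428.95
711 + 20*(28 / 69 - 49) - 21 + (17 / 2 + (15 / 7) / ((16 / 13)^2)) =-33628477/123648 = -271.97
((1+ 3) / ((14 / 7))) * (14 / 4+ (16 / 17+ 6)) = 355/17 = 20.88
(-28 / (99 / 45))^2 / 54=9800/3267 = 3.00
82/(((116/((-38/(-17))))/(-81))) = -63099/493 = -127.99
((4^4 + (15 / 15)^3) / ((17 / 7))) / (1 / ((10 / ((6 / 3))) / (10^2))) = 1799/340 = 5.29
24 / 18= 4/3 = 1.33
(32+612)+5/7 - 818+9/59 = -71504/413 = -173.13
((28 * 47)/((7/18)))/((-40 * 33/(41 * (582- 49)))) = -3081273/55 = -56023.15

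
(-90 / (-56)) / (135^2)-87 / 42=-23489/11340 = -2.07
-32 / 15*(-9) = 96/5 = 19.20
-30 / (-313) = 30/313 = 0.10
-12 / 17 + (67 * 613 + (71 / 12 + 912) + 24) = 8570491/204 = 42012.21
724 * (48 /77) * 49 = 22114.91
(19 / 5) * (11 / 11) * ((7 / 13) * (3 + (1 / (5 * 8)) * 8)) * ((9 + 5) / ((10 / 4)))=59584/1625 = 36.67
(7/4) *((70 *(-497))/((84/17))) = -295715/24 = -12321.46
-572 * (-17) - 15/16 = 9723.06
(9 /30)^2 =9/100 = 0.09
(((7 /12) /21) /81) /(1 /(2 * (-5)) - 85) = -5/1240758 = 0.00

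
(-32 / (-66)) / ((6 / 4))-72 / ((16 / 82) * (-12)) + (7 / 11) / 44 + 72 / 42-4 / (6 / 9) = 408623/15246 = 26.80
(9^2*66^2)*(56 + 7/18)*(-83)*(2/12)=-275228415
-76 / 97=-0.78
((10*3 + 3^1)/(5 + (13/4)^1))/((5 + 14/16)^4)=16384/4879681 = 0.00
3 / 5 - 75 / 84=-41/140 = -0.29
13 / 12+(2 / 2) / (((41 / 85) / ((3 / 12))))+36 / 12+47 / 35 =25591/4305 = 5.94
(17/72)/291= 17/20952 = 0.00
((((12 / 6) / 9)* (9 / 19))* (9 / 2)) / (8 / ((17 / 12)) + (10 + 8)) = 51/2546 = 0.02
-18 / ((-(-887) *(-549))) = 2/54107 = 0.00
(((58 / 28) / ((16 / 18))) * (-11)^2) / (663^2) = 3509/5470192 = 0.00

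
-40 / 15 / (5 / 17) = -136/15 = -9.07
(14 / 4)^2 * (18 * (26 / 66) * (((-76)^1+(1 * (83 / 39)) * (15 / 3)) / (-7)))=17843/22 = 811.05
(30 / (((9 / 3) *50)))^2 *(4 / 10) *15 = 6/25 = 0.24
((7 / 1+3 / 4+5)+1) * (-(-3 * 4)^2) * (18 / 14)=-17820/7 = -2545.71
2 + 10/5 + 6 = 10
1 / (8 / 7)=7/8 = 0.88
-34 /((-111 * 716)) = 17/39738 = 0.00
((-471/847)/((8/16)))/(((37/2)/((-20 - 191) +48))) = 307092/31339 = 9.80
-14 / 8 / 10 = -7/40 = -0.18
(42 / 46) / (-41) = -21/943 = -0.02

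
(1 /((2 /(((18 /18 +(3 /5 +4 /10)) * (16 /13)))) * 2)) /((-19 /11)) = -88/247 = -0.36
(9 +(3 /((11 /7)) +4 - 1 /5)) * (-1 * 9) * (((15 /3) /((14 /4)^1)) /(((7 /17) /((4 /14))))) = -495108/3773 = -131.22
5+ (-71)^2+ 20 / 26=65608/13 = 5046.77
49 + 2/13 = 49.15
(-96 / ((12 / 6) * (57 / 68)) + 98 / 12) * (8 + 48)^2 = -8776096/57 = -153966.60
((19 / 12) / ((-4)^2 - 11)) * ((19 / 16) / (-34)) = -361/32640 = -0.01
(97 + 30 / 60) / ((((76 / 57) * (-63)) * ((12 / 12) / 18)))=-585/28 = -20.89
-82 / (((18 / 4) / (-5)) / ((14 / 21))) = 1640/27 = 60.74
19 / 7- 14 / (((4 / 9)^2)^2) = -319057/896 = -356.09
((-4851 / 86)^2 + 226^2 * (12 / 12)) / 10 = 5425.77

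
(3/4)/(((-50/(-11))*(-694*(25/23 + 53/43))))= -32637/318407200 = 0.00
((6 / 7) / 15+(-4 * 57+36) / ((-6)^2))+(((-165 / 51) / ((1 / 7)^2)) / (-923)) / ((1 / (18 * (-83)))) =-431457464/1647555 = -261.88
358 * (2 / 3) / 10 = 23.87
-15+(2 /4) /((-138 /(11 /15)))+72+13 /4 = 62356/1035 = 60.25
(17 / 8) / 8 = 0.27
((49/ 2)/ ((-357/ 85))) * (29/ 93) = -1015/558 = -1.82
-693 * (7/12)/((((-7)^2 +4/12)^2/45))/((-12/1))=218295/350464 = 0.62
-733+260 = -473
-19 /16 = -1.19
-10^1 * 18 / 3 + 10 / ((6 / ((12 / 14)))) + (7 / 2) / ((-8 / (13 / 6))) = -39997/672 = -59.52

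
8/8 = 1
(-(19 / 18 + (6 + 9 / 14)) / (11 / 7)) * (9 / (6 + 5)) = -485/121 = -4.01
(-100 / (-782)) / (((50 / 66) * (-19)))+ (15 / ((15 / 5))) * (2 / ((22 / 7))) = 259289/81719 = 3.17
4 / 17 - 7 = -115/17 = -6.76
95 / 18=5.28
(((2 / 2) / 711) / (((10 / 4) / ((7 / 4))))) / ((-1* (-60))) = 7/426600 = 0.00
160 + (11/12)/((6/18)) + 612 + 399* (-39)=-59145/4 = -14786.25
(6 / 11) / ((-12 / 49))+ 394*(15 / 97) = 125267/2134 = 58.70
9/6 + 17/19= 91/38 = 2.39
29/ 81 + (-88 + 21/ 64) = -452635/5184 = -87.31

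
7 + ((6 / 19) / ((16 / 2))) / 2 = 1067/152 = 7.02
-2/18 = -1/9 = -0.11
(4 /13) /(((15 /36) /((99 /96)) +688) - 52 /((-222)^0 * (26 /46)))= 99/191893 = 0.00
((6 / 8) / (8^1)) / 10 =0.01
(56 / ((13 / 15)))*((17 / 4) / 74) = 1785/481 = 3.71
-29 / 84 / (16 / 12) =-29/112 = -0.26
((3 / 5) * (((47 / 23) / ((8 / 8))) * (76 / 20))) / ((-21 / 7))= -893/575 = -1.55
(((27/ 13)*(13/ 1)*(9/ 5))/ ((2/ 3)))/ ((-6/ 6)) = -729/10 = -72.90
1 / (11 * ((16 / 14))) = 7/88 = 0.08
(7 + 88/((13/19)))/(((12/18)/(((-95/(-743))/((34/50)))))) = 12561375/328406 = 38.25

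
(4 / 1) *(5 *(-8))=-160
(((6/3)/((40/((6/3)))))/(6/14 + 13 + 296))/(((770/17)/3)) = 17/794200 = 0.00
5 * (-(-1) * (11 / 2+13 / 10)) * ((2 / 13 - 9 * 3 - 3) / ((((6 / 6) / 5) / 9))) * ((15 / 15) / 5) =-9132.92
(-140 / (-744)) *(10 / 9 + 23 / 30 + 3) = 3073/3348 = 0.92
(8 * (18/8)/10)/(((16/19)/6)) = 513/40 = 12.82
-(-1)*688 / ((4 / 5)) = 860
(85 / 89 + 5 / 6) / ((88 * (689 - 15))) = 955/31672608 = 0.00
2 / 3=0.67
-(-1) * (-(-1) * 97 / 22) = 97/22 = 4.41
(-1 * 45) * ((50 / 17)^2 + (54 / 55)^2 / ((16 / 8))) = -71854758/174845 = -410.96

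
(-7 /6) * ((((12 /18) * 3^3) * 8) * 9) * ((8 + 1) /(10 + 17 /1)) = -504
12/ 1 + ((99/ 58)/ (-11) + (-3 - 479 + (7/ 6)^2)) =-489421/1044 = -468.79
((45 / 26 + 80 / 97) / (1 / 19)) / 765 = 24491/385866 = 0.06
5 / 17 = 0.29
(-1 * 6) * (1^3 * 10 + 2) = -72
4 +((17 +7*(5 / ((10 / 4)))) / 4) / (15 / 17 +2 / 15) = 12049/1036 = 11.63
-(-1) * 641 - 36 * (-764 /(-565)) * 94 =-2223211/565 = -3934.89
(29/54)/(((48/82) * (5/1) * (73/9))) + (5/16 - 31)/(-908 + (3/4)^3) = 34458181/610589520 = 0.06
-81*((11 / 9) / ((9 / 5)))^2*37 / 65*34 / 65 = -152218/13689 = -11.12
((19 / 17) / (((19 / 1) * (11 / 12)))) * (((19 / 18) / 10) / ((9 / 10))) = 38/5049 = 0.01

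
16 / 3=5.33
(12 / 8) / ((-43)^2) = 3/3698 = 0.00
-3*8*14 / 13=-336/13 = -25.85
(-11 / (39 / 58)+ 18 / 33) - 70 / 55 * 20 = -17704/429 = -41.27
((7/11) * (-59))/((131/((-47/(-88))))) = -19411/126808 = -0.15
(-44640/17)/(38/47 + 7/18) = -37765440/17221 = -2192.99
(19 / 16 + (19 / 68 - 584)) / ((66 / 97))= -15369553/17952 = -856.15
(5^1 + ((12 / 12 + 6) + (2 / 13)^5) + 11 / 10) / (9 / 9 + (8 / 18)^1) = 437757327/48268090 = 9.07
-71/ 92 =-0.77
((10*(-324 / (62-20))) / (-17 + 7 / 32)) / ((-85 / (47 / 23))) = -54144/489923 = -0.11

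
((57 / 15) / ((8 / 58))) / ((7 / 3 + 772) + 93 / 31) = 1653/46640 = 0.04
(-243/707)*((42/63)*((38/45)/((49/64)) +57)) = -2306106/173215 = -13.31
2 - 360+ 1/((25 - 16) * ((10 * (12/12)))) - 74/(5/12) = -48203/90 = -535.59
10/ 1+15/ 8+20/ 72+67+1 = 5771/72 = 80.15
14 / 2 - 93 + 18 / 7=-584/7 = -83.43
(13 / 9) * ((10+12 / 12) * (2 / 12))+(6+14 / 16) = 2057/216 = 9.52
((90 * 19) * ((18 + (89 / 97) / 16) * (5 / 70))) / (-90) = -532475/21728 = -24.51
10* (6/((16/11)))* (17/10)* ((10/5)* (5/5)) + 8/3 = 1715/12 = 142.92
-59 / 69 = -0.86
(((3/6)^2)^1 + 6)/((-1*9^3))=-25/2916 = -0.01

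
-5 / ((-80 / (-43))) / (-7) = 43/112 = 0.38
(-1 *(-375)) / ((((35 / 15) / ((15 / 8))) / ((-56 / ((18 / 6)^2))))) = -1875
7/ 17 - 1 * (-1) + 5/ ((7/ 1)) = 253/119 = 2.13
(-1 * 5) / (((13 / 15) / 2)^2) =-4500/169 = -26.63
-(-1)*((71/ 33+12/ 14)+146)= 34421/231 = 149.01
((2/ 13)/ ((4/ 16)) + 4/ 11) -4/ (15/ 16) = -7052/2145 = -3.29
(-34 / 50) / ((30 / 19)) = -323/750 = -0.43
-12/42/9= -2/63 = -0.03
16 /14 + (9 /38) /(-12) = 1195/1064 = 1.12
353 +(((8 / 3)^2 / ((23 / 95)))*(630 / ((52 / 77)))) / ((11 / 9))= 6808747/299 = 22771.73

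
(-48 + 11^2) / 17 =73/17 = 4.29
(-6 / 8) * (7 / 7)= -3/4 = -0.75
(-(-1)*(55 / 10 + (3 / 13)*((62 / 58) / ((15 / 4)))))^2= 440286289/14212900 = 30.98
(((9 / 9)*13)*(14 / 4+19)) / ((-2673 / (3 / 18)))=-65/3564 = -0.02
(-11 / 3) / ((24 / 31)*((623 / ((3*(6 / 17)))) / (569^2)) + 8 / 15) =-552012505/80504548 = -6.86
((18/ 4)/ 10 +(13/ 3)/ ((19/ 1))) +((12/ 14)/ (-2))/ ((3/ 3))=1991/7980 = 0.25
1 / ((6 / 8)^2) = 16/9 = 1.78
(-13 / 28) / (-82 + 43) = 1/84 = 0.01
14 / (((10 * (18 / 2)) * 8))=7/360 = 0.02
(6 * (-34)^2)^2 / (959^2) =48108096/919681 = 52.31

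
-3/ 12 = -1/4 = -0.25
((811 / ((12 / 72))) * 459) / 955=2233494/955 = 2338.74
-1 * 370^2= -136900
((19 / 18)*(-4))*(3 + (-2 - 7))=76/3 = 25.33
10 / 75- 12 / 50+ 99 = 7417/75 = 98.89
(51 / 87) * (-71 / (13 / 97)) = -117079/377 = -310.55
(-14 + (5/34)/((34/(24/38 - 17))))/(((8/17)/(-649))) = 19405.39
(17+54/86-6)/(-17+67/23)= -2875/3483 = -0.83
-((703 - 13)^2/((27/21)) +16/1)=-370316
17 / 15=1.13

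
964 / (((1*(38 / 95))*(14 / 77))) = 13255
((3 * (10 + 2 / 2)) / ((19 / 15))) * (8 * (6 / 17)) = 23760/323 = 73.56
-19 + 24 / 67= -18.64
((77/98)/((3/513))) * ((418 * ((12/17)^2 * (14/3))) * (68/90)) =8386752/85 = 98667.67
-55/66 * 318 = -265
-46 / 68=-23/34 = -0.68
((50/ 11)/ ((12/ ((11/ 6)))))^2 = 625/1296 = 0.48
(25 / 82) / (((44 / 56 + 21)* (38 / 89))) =3115/95038 = 0.03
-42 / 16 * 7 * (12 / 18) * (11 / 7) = -77/4 = -19.25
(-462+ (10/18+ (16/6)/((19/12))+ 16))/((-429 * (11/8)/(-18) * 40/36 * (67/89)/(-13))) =162086088/770165 = 210.46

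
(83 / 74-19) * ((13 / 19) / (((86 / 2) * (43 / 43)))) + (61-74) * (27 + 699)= -570619803/60458 = -9438.28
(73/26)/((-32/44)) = -803/208 = -3.86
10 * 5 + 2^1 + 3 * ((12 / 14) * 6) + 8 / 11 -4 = 4940/77 = 64.16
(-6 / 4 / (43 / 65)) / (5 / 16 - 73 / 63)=98280/36679 = 2.68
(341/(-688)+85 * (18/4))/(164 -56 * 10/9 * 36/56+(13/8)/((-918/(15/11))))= 442324377/143577301 = 3.08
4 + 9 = 13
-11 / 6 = -1.83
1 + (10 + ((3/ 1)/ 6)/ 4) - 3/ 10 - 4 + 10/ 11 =3403/440 = 7.73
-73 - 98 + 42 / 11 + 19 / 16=-29215/176 = -165.99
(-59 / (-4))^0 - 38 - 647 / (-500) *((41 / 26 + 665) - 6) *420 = 9333307/26 = 358973.35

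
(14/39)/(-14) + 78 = 3041/39 = 77.97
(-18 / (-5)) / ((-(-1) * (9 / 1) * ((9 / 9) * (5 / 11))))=22/25 = 0.88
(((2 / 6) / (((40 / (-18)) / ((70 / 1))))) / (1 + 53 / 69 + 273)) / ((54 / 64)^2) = -82432/1535679 = -0.05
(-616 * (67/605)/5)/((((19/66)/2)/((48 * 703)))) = -79962624/25 = -3198504.96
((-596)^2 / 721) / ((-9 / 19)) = -6749104/6489 = -1040.08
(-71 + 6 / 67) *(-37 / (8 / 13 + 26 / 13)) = 2285231/2278 = 1003.17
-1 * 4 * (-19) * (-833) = -63308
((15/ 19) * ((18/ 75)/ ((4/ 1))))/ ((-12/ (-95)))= 3/8 = 0.38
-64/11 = -5.82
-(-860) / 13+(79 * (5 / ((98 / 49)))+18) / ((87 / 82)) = 304543/1131 = 269.27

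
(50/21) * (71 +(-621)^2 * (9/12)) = 28930175/42 = 688813.69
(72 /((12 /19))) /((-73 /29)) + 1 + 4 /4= -3160/73 = -43.29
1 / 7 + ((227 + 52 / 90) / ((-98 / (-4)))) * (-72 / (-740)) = 6777/6475 = 1.05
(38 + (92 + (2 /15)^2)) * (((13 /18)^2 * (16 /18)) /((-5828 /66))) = -54383186/79661475 = -0.68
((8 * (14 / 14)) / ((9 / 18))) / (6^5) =1/486 = 0.00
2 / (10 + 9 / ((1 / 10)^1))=1/50 = 0.02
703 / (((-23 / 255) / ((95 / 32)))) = -17030175/736 = -23138.82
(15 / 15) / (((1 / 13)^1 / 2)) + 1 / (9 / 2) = 236/9 = 26.22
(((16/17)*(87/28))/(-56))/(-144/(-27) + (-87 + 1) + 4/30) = 1305/2012528 = 0.00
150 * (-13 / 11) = -1950/11 = -177.27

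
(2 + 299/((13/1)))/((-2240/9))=-45/448 = -0.10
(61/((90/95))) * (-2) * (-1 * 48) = 18544/3 = 6181.33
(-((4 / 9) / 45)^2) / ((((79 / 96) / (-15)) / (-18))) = -1024/31995 = -0.03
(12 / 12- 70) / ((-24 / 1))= 23/8 = 2.88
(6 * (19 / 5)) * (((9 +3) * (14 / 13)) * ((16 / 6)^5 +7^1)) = 73350032/1755 = 41794.89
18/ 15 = 6/5 = 1.20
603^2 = 363609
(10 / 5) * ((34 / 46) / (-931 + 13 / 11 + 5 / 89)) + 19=397740283/20935451 = 19.00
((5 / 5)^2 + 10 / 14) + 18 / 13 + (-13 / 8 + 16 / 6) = 9043/2184 = 4.14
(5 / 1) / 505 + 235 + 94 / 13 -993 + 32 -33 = -987060/1313 = -751.76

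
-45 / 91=-0.49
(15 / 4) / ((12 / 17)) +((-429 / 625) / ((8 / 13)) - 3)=1.20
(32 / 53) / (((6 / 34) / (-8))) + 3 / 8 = -34339/1272 = -27.00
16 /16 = 1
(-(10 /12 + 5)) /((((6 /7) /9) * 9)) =-245/36 = -6.81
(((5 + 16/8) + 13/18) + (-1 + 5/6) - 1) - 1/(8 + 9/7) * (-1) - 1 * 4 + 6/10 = 1909/585 = 3.26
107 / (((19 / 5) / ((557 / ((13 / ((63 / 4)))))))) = 18773685/988 = 19001.71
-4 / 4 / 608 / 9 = -1/5472 = 0.00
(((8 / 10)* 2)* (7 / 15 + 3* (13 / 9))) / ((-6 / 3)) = -96/25 = -3.84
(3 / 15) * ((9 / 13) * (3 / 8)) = 27/520 = 0.05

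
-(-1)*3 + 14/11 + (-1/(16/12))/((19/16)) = 3.64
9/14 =0.64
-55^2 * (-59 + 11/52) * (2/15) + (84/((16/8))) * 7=624139/26 = 24005.35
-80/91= -0.88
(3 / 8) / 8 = 3/64 = 0.05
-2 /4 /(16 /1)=-1/32 = -0.03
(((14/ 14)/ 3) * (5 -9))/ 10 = -2/15 = -0.13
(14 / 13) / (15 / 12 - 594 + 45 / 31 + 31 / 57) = -98952/54280889 = 0.00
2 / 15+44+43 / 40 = 45.21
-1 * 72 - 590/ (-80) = -517/8 = -64.62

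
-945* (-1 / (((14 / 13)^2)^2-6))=-5398029/26590 = -203.01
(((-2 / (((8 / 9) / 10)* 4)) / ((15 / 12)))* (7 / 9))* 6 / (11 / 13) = -273/11 = -24.82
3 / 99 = 1/33 = 0.03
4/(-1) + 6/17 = -62/17 = -3.65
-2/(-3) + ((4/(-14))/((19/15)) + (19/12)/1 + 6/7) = 219/76 = 2.88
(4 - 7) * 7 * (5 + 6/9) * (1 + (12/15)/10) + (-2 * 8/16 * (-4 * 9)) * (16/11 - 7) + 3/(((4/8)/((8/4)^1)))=-86943/275 = -316.16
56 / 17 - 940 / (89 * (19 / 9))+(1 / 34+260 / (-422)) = -2.30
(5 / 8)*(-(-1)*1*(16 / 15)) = 2/3 = 0.67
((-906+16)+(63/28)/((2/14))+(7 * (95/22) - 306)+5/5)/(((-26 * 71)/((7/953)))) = 27223/5954344 = 0.00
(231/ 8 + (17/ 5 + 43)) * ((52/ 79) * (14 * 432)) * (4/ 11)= 473473728/4345 = 108969.79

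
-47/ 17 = -2.76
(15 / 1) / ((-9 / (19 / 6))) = -95/18 = -5.28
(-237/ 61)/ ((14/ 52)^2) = -160212/2989 = -53.60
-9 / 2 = -4.50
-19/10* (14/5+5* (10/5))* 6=-3648/25 = -145.92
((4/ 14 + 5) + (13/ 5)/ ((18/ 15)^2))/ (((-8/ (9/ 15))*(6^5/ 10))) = -1787/2612736 = 0.00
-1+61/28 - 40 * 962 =-1077407/28 = -38478.82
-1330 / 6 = -665/3 = -221.67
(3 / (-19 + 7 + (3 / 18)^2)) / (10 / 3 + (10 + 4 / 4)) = -324/18533 = -0.02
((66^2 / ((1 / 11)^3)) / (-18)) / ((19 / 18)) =-5797836/19 = -305149.26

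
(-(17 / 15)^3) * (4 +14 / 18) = -211259/30375 = -6.96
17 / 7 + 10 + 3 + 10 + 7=227/7 = 32.43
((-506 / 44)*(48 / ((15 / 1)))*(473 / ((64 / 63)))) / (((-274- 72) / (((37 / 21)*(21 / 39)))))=8452983/179920 = 46.98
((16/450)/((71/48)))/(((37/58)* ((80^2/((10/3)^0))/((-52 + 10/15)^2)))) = 0.02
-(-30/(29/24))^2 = -616.41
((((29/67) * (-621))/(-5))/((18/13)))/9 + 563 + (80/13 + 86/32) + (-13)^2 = 155767259/209040 = 745.16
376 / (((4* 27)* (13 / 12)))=376/117 = 3.21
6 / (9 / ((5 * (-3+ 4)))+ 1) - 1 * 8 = -41/7 = -5.86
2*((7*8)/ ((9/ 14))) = 1568/9 = 174.22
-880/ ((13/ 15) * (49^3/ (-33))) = 435600/1529437 = 0.28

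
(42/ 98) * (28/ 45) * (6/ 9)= 0.18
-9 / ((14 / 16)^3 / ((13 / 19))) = -9.19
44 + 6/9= 134/3 = 44.67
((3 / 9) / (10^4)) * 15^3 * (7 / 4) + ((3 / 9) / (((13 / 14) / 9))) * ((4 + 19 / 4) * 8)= 941619/4160 = 226.35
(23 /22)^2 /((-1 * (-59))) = 529/28556 = 0.02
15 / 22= 0.68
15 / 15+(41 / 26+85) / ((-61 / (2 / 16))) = 10437/12688 = 0.82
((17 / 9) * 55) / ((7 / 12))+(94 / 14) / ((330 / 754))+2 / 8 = 42611/220 = 193.69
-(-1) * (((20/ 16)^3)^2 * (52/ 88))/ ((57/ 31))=6296875/5136384 = 1.23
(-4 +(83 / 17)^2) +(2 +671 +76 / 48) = 2408251/3468 = 694.42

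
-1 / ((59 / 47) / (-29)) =1363/59 = 23.10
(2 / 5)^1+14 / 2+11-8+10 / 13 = 726/65 = 11.17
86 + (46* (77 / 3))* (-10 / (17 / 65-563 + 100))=5031212/45117 = 111.51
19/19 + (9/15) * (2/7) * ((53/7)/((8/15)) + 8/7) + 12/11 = 50887/10780 = 4.72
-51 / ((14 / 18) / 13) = -5967/7 = -852.43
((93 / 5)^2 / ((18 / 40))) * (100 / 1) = 76880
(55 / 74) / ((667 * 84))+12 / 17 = 49753799/70483224 = 0.71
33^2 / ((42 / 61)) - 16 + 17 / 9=197509/126 = 1567.53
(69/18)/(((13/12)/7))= 322/13 = 24.77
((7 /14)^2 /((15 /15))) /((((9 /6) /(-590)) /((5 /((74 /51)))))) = -25075/74 = -338.85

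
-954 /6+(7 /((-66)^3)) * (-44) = -1038899/6534 = -159.00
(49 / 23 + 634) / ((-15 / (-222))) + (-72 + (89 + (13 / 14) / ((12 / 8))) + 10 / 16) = 182245067/19320 = 9432.97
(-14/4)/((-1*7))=1/2 = 0.50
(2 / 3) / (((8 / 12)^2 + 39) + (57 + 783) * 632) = 6/4778275 = 0.00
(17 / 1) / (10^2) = 17/100 = 0.17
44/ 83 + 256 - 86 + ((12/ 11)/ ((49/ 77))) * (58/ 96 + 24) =494335/2324 = 212.71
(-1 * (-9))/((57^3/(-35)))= -35/20577 = 0.00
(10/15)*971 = 1942/3 = 647.33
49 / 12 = 4.08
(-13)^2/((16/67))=11323/16 = 707.69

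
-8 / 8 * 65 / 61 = -65/61 = -1.07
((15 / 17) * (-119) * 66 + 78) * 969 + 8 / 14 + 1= -46477105/7 = -6639586.43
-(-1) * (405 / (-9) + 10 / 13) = -575/13 = -44.23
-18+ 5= -13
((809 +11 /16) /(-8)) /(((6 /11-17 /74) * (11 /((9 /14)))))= -4314015/230272 = -18.73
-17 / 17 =-1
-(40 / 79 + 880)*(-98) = 6816880/79 = 86289.62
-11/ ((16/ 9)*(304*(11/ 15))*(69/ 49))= -2205/111872 = -0.02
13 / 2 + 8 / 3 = 55/6 = 9.17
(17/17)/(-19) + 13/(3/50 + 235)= 597/223307 = 0.00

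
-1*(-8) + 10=18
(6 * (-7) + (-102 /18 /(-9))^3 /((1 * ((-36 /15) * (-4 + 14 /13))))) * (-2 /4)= 376649471/17950896 = 20.98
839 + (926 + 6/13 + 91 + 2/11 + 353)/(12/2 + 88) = 5736920/6721 = 853.58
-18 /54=-1/3 = -0.33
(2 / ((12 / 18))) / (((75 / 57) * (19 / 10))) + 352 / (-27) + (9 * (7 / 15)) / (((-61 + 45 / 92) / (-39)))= -1372334/150309 = -9.13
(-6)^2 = 36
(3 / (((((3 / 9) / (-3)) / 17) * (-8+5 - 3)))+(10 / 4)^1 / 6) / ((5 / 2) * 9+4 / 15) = 4615/1366 = 3.38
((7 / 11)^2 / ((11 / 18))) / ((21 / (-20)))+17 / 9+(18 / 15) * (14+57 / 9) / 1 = 1536773/59895 = 25.66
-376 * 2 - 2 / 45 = -33842/45 = -752.04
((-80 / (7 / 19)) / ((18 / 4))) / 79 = -3040/4977 = -0.61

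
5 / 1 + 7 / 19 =102/19 = 5.37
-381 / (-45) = 127/15 = 8.47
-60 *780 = -46800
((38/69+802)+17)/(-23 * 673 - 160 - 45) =-56549/1082196 = -0.05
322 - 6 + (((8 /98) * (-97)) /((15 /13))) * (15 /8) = 29707/98 = 303.13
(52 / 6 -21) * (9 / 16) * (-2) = 111/8 = 13.88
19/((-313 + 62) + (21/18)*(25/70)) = -228/3007 = -0.08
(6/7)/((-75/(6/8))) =-0.01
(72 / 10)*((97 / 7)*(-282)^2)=277697808/35 = 7934223.09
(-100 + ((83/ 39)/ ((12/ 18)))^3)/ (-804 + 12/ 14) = 2766897/32937424 = 0.08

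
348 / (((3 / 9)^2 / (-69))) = -216108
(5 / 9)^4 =625/6561 = 0.10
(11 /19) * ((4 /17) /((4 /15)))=165/323 = 0.51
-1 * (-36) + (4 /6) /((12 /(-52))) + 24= 514/9 = 57.11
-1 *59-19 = -78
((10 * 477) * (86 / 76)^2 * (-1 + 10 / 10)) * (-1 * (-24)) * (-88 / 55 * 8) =0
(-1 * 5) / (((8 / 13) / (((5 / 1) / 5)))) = -65/8 = -8.12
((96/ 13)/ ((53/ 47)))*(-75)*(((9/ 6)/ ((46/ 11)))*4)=-11167200/15847 = -704.69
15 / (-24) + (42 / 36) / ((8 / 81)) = 179/16 = 11.19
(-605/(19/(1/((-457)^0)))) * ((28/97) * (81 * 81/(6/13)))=-240810570/1843 = -130662.27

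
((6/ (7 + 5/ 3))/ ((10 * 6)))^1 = 3/260 = 0.01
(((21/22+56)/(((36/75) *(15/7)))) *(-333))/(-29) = 1622635/2552 = 635.83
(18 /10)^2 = 81/25 = 3.24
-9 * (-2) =18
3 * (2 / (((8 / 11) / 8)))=66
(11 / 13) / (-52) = -11/676 = -0.02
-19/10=-1.90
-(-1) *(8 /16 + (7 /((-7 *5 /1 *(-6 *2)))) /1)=0.52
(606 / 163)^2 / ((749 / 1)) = 367236/19900181 = 0.02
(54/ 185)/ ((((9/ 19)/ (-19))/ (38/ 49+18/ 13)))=-2980416/117845 = -25.29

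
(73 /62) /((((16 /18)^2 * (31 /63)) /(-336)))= -7822899/7688 = -1017.55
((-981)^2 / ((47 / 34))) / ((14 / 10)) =163601370/329 = 497268.60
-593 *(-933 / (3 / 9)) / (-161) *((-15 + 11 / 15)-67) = 29323257/35 = 837807.34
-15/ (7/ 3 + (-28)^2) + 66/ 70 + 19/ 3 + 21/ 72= 712303/94360 = 7.55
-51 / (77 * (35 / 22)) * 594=-60588/245 = -247.30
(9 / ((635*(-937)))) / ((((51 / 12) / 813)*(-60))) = 2439/50574575 = 0.00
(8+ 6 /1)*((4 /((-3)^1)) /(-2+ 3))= -56/3 = -18.67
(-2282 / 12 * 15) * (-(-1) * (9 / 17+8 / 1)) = -827225/34 = -24330.15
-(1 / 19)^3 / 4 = -1/27436 = 0.00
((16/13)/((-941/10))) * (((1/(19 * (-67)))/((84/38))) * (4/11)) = 320/189330141 = 0.00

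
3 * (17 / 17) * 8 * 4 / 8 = 12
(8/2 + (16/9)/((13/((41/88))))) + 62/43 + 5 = 581389/55341 = 10.51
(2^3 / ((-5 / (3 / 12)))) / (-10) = 0.04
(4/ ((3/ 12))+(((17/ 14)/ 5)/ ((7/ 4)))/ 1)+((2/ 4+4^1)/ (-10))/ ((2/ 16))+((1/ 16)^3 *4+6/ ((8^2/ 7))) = 3310613/250880 = 13.20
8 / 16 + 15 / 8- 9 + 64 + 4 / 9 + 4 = 4451/72 = 61.82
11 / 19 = 0.58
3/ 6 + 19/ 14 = 13/7 = 1.86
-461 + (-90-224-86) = -861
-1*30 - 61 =-91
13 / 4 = 3.25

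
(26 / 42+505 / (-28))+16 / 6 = -59/4 = -14.75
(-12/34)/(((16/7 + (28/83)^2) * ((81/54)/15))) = -723345/491776 = -1.47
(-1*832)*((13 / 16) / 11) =-61.45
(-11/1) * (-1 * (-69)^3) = -3613599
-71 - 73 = -144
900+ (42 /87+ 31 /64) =1672195/1856 = 900.97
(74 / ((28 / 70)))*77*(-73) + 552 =-1039333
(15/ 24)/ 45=0.01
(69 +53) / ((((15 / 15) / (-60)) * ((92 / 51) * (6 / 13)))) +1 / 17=-3437632/391 = -8791.90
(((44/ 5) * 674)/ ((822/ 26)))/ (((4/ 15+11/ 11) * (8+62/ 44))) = 8481616/538821 = 15.74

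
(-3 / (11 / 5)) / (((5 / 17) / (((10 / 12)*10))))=-425/11 = -38.64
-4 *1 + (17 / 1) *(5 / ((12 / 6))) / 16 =-43/32 = -1.34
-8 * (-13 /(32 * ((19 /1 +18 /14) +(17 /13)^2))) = 15379/104084 = 0.15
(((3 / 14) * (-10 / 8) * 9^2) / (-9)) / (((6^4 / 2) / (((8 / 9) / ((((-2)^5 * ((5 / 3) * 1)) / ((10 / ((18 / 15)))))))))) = -25/48384 = 0.00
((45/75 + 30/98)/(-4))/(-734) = 111/359660 = 0.00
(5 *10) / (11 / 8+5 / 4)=400/21 = 19.05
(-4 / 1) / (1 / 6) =-24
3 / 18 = 1/6 = 0.17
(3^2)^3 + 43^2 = 2578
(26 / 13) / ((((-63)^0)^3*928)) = 1/464 = 0.00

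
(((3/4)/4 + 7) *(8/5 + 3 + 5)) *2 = 138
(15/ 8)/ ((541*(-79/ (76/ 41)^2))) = -10830/71844259 = 0.00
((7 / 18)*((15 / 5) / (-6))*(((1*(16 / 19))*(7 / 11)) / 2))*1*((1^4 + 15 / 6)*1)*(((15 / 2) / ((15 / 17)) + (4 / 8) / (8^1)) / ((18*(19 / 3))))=-46991/3430944 = -0.01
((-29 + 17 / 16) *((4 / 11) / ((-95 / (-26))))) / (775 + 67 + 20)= -5811/1801580 = 0.00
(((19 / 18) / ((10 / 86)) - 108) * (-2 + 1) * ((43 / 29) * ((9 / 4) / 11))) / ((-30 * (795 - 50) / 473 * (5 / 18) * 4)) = -1702929/2980000 = -0.57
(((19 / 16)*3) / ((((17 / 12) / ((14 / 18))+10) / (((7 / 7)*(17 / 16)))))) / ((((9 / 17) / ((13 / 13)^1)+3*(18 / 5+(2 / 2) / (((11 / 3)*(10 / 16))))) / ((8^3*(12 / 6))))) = 33824560/1303809 = 25.94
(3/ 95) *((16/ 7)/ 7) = 48/4655 = 0.01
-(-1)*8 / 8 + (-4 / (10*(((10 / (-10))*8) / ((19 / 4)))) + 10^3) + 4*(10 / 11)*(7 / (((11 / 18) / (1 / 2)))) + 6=9951659/9680 = 1028.06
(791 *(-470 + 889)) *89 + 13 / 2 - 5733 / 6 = 29496232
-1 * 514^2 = -264196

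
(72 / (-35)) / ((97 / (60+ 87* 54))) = -342576/3395 = -100.91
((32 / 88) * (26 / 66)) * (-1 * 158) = -8216/363 = -22.63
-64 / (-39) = 64/39 = 1.64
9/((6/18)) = 27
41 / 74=0.55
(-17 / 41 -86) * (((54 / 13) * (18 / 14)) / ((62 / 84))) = -10331388/16523 = -625.27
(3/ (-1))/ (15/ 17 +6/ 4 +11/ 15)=-1530/1589 = -0.96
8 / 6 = 4/3 = 1.33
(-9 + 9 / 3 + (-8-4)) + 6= -12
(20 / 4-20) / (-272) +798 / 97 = 218511/26384 = 8.28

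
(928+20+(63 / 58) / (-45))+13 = 278683/290 = 960.98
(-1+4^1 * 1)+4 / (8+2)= 17/5 = 3.40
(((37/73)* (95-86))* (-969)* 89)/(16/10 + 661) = -143591265/241849 = -593.72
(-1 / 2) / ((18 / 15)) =-5/12 = -0.42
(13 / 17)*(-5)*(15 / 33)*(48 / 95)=-3120/3553 = -0.88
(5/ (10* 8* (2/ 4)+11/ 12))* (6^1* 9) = 3240/491 = 6.60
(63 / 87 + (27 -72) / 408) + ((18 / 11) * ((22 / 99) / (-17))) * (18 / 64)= 13185/21692 = 0.61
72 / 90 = 4/5 = 0.80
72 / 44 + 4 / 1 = 62/11 = 5.64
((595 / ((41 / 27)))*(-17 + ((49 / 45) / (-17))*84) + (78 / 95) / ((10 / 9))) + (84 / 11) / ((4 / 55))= -168722709/19475 = -8663.55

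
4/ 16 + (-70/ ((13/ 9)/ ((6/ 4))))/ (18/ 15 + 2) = -4673/208 = -22.47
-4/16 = -1/4 = -0.25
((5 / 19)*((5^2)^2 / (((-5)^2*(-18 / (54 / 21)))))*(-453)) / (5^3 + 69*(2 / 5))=2.79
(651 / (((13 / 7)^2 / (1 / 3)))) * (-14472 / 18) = -8548932/169 = -50585.40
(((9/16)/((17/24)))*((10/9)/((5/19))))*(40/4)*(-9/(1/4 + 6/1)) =-48.28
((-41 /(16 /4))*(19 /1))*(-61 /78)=47519/312 = 152.30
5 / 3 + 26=27.67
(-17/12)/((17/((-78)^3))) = 39546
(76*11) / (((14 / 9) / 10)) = 37620/7 = 5374.29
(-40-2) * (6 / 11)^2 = -1512/121 = -12.50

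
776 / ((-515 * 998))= -388/256985 = 0.00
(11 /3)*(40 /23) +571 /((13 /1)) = 45119/897 = 50.30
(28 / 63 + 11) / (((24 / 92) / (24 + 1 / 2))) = 116081/108 = 1074.82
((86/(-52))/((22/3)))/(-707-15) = 129/412984 = 0.00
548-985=-437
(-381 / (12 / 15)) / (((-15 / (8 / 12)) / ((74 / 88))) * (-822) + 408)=-23495/1105168 = -0.02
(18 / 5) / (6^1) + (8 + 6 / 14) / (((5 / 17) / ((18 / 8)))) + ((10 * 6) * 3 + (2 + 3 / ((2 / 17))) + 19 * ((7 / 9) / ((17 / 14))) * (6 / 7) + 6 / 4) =2031401/7140 = 284.51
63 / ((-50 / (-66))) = 83.16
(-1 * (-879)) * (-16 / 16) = -879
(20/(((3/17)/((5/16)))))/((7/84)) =425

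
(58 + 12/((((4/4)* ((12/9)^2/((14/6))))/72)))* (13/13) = 1192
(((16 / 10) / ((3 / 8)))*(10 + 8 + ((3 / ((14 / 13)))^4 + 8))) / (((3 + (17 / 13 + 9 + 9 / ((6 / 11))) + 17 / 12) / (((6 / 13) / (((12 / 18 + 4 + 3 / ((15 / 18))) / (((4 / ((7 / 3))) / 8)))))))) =11539476/81866897 = 0.14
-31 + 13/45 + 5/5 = -1337/45 = -29.71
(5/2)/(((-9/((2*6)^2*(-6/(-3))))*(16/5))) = -25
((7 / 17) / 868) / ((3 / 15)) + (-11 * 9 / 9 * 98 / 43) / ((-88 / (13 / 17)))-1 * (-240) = 240.22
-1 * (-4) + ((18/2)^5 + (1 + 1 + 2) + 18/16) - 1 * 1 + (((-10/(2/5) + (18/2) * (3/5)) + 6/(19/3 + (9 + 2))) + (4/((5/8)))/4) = 6140105/104 = 59039.47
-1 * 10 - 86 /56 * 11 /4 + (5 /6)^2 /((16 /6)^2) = -25313/1792 = -14.13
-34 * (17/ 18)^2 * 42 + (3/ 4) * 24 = -1255.74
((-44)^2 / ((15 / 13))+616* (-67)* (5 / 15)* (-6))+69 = 1264363/15 = 84290.87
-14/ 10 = -1.40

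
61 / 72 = 0.85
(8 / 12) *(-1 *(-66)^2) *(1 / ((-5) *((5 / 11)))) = 31944/25 = 1277.76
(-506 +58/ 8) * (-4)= 1995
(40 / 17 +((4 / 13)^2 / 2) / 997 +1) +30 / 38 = 225446218/54423239 = 4.14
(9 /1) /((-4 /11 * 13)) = -99/52 = -1.90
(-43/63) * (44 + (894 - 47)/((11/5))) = -6149/21 = -292.81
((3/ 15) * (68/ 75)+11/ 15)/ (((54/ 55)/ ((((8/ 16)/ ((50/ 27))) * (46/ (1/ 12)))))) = 138.85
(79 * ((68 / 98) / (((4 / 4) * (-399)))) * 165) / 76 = -73865/247646 = -0.30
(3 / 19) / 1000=3/19000 = 0.00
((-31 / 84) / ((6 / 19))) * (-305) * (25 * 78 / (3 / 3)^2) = 58384625/84 = 695055.06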